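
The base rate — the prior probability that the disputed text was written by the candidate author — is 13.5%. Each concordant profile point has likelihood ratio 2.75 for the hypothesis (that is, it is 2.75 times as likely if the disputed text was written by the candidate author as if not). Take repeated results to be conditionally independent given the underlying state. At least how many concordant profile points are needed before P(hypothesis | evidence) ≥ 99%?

7

Prior odds = 0.135/0.865 = 27/173.
Likelihood ratio per concordant profile point = 2.75.
Target odds: 0.99 ÷ 0.01 = 99.
Require 2.75ⁿ ≥ 99 ÷ (27/173) = 1903/3.
2.75⁶ = 1771561/4096 falls short of 1903/3 but 2.75⁷ = 19487171/16384 reaches it, so n = 7.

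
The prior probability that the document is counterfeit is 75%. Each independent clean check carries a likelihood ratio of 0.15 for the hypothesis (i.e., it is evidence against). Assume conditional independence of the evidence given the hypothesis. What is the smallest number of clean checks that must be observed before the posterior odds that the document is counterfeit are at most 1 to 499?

4

Prior odds = 0.75/0.25 = 3.
Likelihood ratio per clean check = 0.15.
Target odds = 1/499.
Require 0.15ⁿ ≤ 1/499 ÷ 3 = 1/1497.
0.15³ = 0.003375 is still above 1/1497 but 0.15⁴ = 81/160000 is at or below it, so n = 4.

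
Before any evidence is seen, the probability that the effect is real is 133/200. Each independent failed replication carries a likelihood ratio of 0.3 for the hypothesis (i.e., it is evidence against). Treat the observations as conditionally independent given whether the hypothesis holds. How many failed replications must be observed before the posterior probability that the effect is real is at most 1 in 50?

Prior odds: 0.665 ÷ 0.335 = 133/67.
Likelihood ratio per failed replication = 0.3.
Target odds: 0.02 ÷ 0.98 = 1/49.
Require 0.3ⁿ ≤ 1/49 ÷ (133/67) = 67/6517.
0.3³ = 0.027 is still above 67/6517 but 0.3⁴ = 0.0081 is at or below it, so n = 4.

4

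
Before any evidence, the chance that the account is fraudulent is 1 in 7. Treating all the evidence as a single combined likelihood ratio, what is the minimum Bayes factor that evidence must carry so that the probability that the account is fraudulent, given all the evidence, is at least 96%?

Prior odds = (1/7)/(6/7) = 1/6.
Target odds = 0.96/0.04 = 24.
Required Bayes factor = 24 ÷ (1/6) = 144.

144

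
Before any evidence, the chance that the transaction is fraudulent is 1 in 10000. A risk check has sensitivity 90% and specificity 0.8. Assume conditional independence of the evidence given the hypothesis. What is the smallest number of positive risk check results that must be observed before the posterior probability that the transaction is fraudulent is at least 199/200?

Prior odds: 0.0001 ÷ 0.9999 = 1/9999.
False-positive rate = 1 − 0.8 = 0.2; likelihood ratio of a positive = 0.9/0.2 = 4.5.
Target odds: 0.995 ÷ 0.005 = 199.
Need (1/9999) × 4.5ⁿ ≥ 199, i.e. 4.5ⁿ ≥ 1989801.
4.5⁹ = 387420489/512 falls short of 1989801 but 4.5¹⁰ ≈3.40506e+06 reaches it, so n = 10.

10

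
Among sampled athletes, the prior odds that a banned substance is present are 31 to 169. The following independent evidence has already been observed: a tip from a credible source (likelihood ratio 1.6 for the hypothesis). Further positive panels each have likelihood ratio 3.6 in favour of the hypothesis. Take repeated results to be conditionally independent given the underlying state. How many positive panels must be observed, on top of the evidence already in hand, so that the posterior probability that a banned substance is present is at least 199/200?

Prior odds = 31/169.
Bayes factor of the evidence already in hand = 1.6.
Odds after that evidence = (31/169) × 1.6 = 248/845.
Target odds = 0.995/0.005 = 199.
Need 3.6ⁿ ≥ 199 ÷ (248/845) = 168155/248.
3.6⁵ = 604.66176 falls short of 168155/248 but 3.6⁶ = 34012224/15625 reaches it, so n = 6.

6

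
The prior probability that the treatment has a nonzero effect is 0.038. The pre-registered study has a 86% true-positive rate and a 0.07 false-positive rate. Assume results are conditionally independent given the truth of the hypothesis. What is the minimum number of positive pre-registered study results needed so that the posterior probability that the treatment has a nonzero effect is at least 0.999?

Prior odds: 0.038 ÷ 0.962 = 19/481.
Likelihood ratio of a positive result = 0.86/0.07 = 86/7.
Target posterior odds = 0.999/0.001 = 999.
Require (86/7)ⁿ ≥ 999 ÷ (19/481) = 480519/19.
(86/7)⁴ = 54700816/2401 falls short of 480519/19 but (86/7)⁵ ≈279899 reaches it, so n = 5.

5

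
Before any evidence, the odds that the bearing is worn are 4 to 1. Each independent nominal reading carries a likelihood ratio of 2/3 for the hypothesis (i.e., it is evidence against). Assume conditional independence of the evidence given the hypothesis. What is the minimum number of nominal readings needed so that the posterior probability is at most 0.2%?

19

Prior odds = 4.
Likelihood ratio per nominal reading = 2/3.
Target odds: 0.002 ÷ 0.998 = 1/499.
Require (2/3)ⁿ ≤ 1/499 ÷ 4 = 1/1996.
(2/3)¹⁸ = 262144/387420489 is still above 1/1996 but (2/3)¹⁹ ≈0.000451093 is at or below it, so n = 19.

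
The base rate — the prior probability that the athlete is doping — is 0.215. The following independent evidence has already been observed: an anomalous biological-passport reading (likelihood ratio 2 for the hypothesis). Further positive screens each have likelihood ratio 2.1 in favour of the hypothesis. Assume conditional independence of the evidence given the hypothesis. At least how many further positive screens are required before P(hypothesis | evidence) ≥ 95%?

Prior odds = 0.215/0.785 = 43/157.
Bayes factor of the evidence already in hand = 2.
Odds after that evidence = (43/157) × 2 = 86/157.
Target odds = 0.95/0.05 = 19.
Need 2.1ⁿ ≥ 19 ÷ (86/157) = 2983/86.
2.1⁴ = 19.4481 falls short of 2983/86 but 2.1⁵ = 4084101/100000 reaches it, so n = 5.

5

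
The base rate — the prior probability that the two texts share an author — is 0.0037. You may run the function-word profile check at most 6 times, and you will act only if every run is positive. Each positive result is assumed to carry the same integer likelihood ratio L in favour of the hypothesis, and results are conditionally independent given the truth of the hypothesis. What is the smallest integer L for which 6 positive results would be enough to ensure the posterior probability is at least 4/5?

Prior odds = 0.0037/0.9963 = 37/9963.
Target odds = 0.8/0.2 = 4.
Need L⁶ ≥ 4 ÷ (37/9963) = 39852/37.
3⁶ = 729 < 39852/37 ≤ 4096 = 4⁶, so L = 4.

4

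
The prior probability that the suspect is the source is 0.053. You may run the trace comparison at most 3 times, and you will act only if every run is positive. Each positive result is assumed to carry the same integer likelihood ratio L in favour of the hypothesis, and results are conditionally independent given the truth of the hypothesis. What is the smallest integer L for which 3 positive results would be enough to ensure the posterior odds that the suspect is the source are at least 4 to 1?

Prior odds = 0.053/0.947 = 53/947.
Target odds = 4.
Need L³ ≥ 4 ÷ (53/947) = 3788/53.
4³ = 64 < 3788/53 ≤ 125 = 5³, so L = 5.

5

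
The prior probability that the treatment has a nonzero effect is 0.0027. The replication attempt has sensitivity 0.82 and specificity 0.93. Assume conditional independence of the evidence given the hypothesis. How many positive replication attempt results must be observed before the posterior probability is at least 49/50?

4

Prior odds: 0.0027 ÷ 0.9973 = 27/9973.
False-positive rate = 1 − 0.93 = 0.07; likelihood ratio of a positive = 0.82/0.07 = 82/7.
Target posterior odds = 0.98/0.02 = 49.
Require (82/7)ⁿ ≥ 49 ÷ (27/9973) = 488677/27.
(82/7)³ = 551368/343 falls short of 488677/27 but (82/7)⁴ = 45212176/2401 reaches it, so n = 4.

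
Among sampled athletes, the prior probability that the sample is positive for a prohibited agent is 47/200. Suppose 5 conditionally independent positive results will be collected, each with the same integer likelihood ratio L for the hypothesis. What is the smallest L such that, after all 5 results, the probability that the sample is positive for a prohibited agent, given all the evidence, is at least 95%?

Prior odds = 0.235/0.765 = 47/153.
Target odds = 0.95/0.05 = 19.
Need L⁵ ≥ 19 ÷ (47/153) = 2907/47.
2⁵ = 32 < 2907/47 ≤ 243 = 3⁵, so L = 3.

3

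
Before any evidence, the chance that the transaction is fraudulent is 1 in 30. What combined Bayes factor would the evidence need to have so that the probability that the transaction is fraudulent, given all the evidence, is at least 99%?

2871

Prior odds = (1/30)/(29/30) = 1/29.
Target odds = 0.99/0.01 = 99.
Required Bayes factor = 99 ÷ (1/29) = 2871.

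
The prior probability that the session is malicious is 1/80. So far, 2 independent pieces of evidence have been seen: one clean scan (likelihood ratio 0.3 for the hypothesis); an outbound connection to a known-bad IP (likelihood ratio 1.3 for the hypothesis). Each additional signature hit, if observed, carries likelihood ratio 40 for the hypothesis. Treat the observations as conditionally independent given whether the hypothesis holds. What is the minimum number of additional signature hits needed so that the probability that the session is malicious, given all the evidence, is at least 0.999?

4

Prior odds = 0.0125/0.9875 = 1/79.
Combined Bayes factor of the evidence already in hand = 0.3 × 1.3 = 0.39.
Odds after that evidence = (1/79) × 0.39 = 39/7900.
Target odds = 0.999/0.001 = 999.
Need 40ⁿ ≥ 999 ÷ (39/7900) = 2630700/13.
40³ = 64000 falls short of 2630700/13 but 40⁴ = 2560000 reaches it, so n = 4.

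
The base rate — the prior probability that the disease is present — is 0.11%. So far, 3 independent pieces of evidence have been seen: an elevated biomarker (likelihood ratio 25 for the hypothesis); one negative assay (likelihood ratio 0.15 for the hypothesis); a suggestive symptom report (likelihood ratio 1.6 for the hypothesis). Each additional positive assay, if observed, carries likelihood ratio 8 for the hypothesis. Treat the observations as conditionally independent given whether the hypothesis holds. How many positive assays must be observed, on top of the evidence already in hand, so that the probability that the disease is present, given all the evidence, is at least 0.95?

4

Prior odds = 0.0011/0.9989 = 11/9989.
Combined Bayes factor of the evidence already in hand = 25 × 0.15 × 1.6 = 6.
Odds after that evidence = (11/9989) × 6 = 66/9989.
Target odds = 0.95/0.05 = 19.
Need 8ⁿ ≥ 19 ÷ (66/9989) = 189791/66.
8³ = 512 falls short of 189791/66 but 8⁴ = 4096 reaches it, so n = 4.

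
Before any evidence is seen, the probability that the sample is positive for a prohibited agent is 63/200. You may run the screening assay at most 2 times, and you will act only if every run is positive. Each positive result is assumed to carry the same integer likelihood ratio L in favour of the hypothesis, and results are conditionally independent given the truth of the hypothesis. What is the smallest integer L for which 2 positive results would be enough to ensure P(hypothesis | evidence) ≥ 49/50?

11

Prior odds = 0.315/0.685 = 63/137.
Target odds = 0.98/0.02 = 49.
Need L² ≥ 49 ÷ (63/137) = 959/9.
10² = 100 < 959/9 ≤ 121 = 11², so L = 11.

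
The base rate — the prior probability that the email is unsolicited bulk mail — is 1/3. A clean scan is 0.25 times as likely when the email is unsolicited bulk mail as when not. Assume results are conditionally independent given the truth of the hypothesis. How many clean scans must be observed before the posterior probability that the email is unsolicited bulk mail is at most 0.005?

Prior odds = (1/3)/(2/3) = 0.5.
Likelihood ratio per clean scan = 0.25.
Target odds: 0.005 ÷ 0.995 = 1/199.
Need 0.5 × 0.25ⁿ ≤ 1/199, i.e. 0.25ⁿ ≤ 2/199.
0.25³ = 0.015625 is still above 2/199 but 0.25⁴ = 0.00390625 is at or below it, so n = 4.

4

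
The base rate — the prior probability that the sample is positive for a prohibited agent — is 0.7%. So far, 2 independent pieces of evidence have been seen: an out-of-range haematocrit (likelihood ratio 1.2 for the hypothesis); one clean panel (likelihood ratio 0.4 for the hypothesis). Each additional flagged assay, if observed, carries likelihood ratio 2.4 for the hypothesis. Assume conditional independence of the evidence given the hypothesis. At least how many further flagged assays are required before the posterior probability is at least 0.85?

9

Prior odds = 0.007/0.993 = 7/993.
Combined Bayes factor of the evidence already in hand = 1.2 × 0.4 = 0.48.
Odds after that evidence = (7/993) × 0.48 = 28/8275.
Target odds = 0.85/0.15 = 17/3.
Need 2.4ⁿ ≥ 17/3 ÷ (28/8275) = 140675/84.
2.4⁸ = 429981696/390625 falls short of 140675/84 but 2.4⁹ ≈2641.81 reaches it, so n = 9.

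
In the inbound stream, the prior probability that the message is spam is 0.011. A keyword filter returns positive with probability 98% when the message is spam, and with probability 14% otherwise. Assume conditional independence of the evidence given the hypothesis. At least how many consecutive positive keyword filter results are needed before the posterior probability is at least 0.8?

Prior odds: 0.011 ÷ 0.989 = 11/989.
Likelihood ratio of a positive result = 0.98/0.14 = 7.
Target posterior odds = 0.8/0.2 = 4.
Require 7ⁿ ≥ 4 ÷ (11/989) = 3956/11.
7³ = 343 falls short of 3956/11 but 7⁴ = 2401 reaches it, so n = 4.

4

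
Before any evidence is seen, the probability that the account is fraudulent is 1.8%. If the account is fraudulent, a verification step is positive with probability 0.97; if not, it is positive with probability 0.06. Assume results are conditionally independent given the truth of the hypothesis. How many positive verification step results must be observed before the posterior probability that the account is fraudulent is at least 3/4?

Prior odds: 0.018 ÷ 0.982 = 9/491.
Likelihood ratio of a positive = 0.97/0.06 = 97/6.
Target posterior odds = 0.75/0.25 = 3.
Need (9/491) × (97/6)ⁿ ≥ 3, i.e. (97/6)ⁿ ≥ 491/3.
(97/6)¹ = 97/6 falls short of 491/3 but (97/6)² = 9409/36 reaches it, so n = 2.

2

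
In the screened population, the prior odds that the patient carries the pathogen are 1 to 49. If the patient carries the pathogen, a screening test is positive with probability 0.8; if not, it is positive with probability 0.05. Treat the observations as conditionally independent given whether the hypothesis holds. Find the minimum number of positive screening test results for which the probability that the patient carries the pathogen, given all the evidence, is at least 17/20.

Prior odds = 1/49.
Likelihood ratio of a positive = 0.8/0.05 = 16.
Target posterior odds = 0.85/0.15 = 17/3.
Need (1/49) × 16ⁿ ≥ 17/3, i.e. 16ⁿ ≥ 833/3.
16² = 256 falls short of 833/3 but 16³ = 4096 reaches it, so n = 3.

3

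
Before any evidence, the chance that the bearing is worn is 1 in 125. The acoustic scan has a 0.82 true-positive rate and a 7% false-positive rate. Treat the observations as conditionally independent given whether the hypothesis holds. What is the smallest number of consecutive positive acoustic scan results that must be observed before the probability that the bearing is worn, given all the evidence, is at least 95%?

4

Prior odds: 0.008 ÷ 0.992 = 1/124.
Likelihood ratio of a positive result = 0.82/0.07 = 82/7.
Target posterior odds = 0.95/0.05 = 19.
Need (1/124) × (82/7)ⁿ ≥ 19, i.e. (82/7)ⁿ ≥ 2356.
(82/7)³ = 551368/343 falls short of 2356 but (82/7)⁴ = 45212176/2401 reaches it, so n = 4.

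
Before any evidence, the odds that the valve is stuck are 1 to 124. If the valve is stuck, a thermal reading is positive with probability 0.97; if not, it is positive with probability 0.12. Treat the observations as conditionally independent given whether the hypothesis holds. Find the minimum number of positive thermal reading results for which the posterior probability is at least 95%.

Prior odds = 1/124.
Likelihood ratio of a positive = 0.97/0.12 = 97/12.
Target odds: 0.95 ÷ 0.05 = 19.
Need (1/124) × (97/12)ⁿ ≥ 19, i.e. (97/12)ⁿ ≥ 2356.
(97/12)³ = 912673/1728 falls short of 2356 but (97/12)⁴ = 88529281/20736 reaches it, so n = 4.

4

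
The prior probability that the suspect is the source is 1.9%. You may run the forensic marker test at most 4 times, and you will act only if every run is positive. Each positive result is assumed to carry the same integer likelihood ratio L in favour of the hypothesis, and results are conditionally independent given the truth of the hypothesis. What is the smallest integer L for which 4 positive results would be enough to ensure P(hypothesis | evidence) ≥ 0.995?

11

Prior odds = 0.019/0.981 = 19/981.
Target odds = 0.995/0.005 = 199.
Need L⁴ ≥ 199 ÷ (19/981) = 195219/19.
10⁴ = 10000 < 195219/19 ≤ 14641 = 11⁴, so L = 11.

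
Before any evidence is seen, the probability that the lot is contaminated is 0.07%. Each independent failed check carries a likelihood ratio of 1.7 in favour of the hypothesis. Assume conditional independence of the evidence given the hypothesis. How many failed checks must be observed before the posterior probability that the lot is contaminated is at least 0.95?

Prior odds: 0.0007 ÷ 0.9993 = 7/9993.
Likelihood ratio per failed check = 1.7.
Target odds: 0.95 ÷ 0.05 = 19.
Need (7/9993) × 1.7ⁿ ≥ 19, i.e. 1.7ⁿ ≥ 189867/7.
1.7¹⁹ ≈23907.2 falls short of 189867/7 but 1.7²⁰ ≈40642.3 reaches it, so n = 20.

20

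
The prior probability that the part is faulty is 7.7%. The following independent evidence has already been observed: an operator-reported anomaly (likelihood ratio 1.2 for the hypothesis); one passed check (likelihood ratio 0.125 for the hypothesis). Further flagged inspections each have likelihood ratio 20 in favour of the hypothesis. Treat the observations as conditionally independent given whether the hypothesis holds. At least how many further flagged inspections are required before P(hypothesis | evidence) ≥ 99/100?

3

Prior odds = 0.077/0.923 = 77/923.
Combined Bayes factor of the evidence already in hand = 1.2 × 0.125 = 0.15.
Odds after that evidence = (77/923) × 0.15 = 231/18460.
Target odds = 0.99/0.01 = 99.
Need 20ⁿ ≥ 99 ÷ (231/18460) = 55380/7.
20² = 400 falls short of 55380/7 but 20³ = 8000 reaches it, so n = 3.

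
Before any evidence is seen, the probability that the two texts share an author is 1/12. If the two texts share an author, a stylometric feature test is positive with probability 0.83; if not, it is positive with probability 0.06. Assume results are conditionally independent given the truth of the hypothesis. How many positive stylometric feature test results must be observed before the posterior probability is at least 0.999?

4

Prior odds: (1/12) ÷ (11/12) = 1/11.
Likelihood ratio of a positive = 0.83/0.06 = 83/6.
Target odds: 0.999 ÷ 0.001 = 999.
Require (83/6)ⁿ ≥ 999 ÷ (1/11) = 10989.
(83/6)³ = 571787/216 falls short of 10989 but (83/6)⁴ = 47458321/1296 reaches it, so n = 4.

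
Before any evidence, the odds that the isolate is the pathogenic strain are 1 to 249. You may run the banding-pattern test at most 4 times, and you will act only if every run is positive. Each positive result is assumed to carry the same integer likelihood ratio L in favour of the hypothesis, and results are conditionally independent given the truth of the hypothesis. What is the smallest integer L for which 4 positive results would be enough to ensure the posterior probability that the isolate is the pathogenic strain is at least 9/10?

Prior odds = 1/249.
Target odds = 0.9/0.1 = 9.
Need L⁴ ≥ 9 ÷ (1/249) = 2241.
6⁴ = 1296 < 2241 ≤ 2401 = 7⁴, so L = 7.

7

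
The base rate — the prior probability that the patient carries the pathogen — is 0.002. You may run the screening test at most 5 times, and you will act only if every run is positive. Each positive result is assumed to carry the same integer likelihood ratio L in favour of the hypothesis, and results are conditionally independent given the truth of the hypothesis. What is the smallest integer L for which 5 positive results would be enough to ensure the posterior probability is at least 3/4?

Prior odds = 0.002/0.998 = 1/499.
Target odds = 0.75/0.25 = 3.
Need L⁵ ≥ 3 ÷ (1/499) = 1497.
4⁵ = 1024 < 1497 ≤ 3125 = 5⁵, so L = 5.

5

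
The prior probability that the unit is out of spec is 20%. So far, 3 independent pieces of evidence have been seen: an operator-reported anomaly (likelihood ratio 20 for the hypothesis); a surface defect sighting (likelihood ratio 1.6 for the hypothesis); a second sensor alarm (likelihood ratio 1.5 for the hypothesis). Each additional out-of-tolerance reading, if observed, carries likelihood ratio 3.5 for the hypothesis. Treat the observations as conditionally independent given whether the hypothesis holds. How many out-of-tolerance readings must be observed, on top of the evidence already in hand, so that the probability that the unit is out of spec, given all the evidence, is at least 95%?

Prior odds = 0.2/0.8 = 0.25.
Combined Bayes factor of the evidence already in hand = 20 × 1.6 × 1.5 = 48.
Odds after that evidence = 0.25 × 48 = 12.
Target odds = 0.95/0.05 = 19.
Need 3.5ⁿ ≥ 19 ÷ 12 = 19/12.
3.5¹ = 3.5, which meets the required 19/12; so n = 1.

1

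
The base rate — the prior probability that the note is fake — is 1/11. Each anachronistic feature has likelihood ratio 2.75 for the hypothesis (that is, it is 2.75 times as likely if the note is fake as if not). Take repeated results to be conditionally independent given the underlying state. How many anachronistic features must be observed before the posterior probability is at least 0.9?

Prior odds: (1/11) ÷ (10/11) = 0.1.
Likelihood ratio per anachronistic feature = 2.75.
Target posterior odds = 0.9/0.1 = 9.
Need 0.1 × 2.75ⁿ ≥ 9, i.e. 2.75ⁿ ≥ 90.
2.75⁴ = 57.19140625 falls short of 90 but 2.75⁵ = 161051/1024 reaches it, so n = 5.

5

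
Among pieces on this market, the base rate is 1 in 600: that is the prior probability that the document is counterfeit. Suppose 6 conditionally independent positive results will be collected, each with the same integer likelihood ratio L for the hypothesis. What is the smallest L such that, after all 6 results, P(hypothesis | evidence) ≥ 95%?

5

Prior odds = (1/600)/(599/600) = 1/599.
Target odds = 0.95/0.05 = 19.
Need L⁶ ≥ 19 ÷ (1/599) = 11381.
4⁶ = 4096 < 11381 ≤ 15625 = 5⁶, so L = 5.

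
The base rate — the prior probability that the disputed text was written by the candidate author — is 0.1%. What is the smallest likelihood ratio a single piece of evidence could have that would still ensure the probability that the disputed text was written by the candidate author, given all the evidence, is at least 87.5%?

Prior odds = 0.001/0.999 = 1/999.
Target odds = 0.875/0.125 = 7.
Required Bayes factor = 7 ÷ (1/999) = 6993.

6993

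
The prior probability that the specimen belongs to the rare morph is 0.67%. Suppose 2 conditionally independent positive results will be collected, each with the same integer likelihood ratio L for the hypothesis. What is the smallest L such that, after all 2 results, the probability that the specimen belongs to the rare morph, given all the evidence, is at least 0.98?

86

Prior odds = 0.0067/0.9933 = 67/9933.
Target odds = 0.98/0.02 = 49.
Need L² ≥ 49 ÷ (67/9933) = 486717/67.
85² = 7225 < 486717/67 ≤ 7396 = 86², so L = 86.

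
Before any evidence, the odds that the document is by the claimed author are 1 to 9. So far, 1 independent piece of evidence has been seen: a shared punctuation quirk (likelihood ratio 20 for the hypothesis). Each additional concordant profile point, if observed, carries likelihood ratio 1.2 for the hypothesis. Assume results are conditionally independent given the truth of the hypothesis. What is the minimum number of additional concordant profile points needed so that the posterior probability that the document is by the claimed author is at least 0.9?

8

Prior odds = 1/9.
Bayes factor of the evidence already in hand = 20.
Odds after that evidence = (1/9) × 20 = 20/9.
Target odds = 0.9/0.1 = 9.
Need 1.2ⁿ ≥ 9 ÷ (20/9) = 4.05.
1.2⁷ = 279936/78125 falls short of 4.05 but 1.2⁸ = 1679616/390625 reaches it, so n = 8.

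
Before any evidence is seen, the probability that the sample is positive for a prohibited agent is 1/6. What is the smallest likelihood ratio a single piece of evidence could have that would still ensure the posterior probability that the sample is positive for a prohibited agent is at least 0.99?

Prior odds = (1/6)/(5/6) = 0.2.
Target odds = 0.99/0.01 = 99.
Required Bayes factor = 99 ÷ 0.2 = 495.

495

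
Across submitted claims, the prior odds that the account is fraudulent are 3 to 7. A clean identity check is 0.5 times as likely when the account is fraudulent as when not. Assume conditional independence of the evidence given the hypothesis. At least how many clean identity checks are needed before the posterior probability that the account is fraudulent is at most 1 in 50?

5

Prior odds = 3/7.
Likelihood ratio per clean identity check = 0.5.
Target posterior odds = 0.02/0.98 = 1/49.
Need (3/7) × 0.5ⁿ ≤ 1/49, i.e. 0.5ⁿ ≤ 1/21.
0.5⁴ = 0.0625 is still above 1/21 but 0.5⁵ = 0.03125 is at or below it, so n = 5.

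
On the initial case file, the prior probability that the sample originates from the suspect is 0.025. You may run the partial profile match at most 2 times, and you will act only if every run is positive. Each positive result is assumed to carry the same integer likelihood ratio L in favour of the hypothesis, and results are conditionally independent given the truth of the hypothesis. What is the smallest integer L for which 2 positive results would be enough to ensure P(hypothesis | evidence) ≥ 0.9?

Prior odds = 0.025/0.975 = 1/39.
Target odds = 0.9/0.1 = 9.
Need L² ≥ 9 ÷ (1/39) = 351.
18² = 324 < 351 ≤ 361 = 19², so L = 19.

19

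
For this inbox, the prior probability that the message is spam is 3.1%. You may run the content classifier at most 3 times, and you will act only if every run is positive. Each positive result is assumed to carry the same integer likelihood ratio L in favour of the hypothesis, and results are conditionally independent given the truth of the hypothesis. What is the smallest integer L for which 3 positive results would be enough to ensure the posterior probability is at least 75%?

5

Prior odds = 0.031/0.969 = 31/969.
Target odds = 0.75/0.25 = 3.
Need L³ ≥ 3 ÷ (31/969) = 2907/31.
4³ = 64 < 2907/31 ≤ 125 = 5³, so L = 5.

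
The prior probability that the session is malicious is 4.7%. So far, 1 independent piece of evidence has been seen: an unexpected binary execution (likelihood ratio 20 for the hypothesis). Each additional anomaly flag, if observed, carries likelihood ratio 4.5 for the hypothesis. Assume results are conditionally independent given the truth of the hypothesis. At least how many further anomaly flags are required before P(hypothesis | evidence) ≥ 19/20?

2

Prior odds = 0.047/0.953 = 47/953.
Bayes factor of the evidence already in hand = 20.
Odds after that evidence = (47/953) × 20 = 940/953.
Target odds = 0.95/0.05 = 19.
Need 4.5ⁿ ≥ 19 ÷ (940/953) = 18107/940.
4.5¹ = 4.5 falls short of 18107/940 but 4.5² = 20.25 reaches it, so n = 2.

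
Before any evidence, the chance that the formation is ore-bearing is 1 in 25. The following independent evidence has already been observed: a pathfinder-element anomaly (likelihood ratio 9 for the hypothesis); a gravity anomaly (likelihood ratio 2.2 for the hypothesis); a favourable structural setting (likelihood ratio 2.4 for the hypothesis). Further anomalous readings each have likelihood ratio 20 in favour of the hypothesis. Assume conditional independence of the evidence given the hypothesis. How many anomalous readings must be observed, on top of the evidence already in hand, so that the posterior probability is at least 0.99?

Prior odds = 0.04/0.96 = 1/24.
Combined Bayes factor of the evidence already in hand = 9 × 2.2 × 2.4 = 47.52.
Odds after that evidence = (1/24) × 47.52 = 1.98.
Target odds = 0.99/0.01 = 99.
Need 20ⁿ ≥ 99 ÷ 1.98 = 50.
20¹ = 20 falls short of 50 but 20² = 400 reaches it, so n = 2.

2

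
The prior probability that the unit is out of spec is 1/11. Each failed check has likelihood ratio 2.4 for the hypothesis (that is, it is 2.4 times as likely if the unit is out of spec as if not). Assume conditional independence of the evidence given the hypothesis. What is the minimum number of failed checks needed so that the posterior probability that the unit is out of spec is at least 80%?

5

Prior odds: (1/11) ÷ (10/11) = 0.1.
Likelihood ratio per failed check = 2.4.
Target posterior odds = 0.8/0.2 = 4.
Require 2.4ⁿ ≥ 4 ÷ 0.1 = 40.
2.4⁴ = 33.1776 falls short of 40 but 2.4⁵ = 79.62624 reaches it, so n = 5.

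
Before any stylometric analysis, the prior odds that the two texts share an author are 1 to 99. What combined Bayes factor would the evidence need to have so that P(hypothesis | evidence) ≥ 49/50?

4851

Prior odds = 1/99.
Target odds = 0.98/0.02 = 49.
Required Bayes factor = 49 ÷ (1/99) = 4851.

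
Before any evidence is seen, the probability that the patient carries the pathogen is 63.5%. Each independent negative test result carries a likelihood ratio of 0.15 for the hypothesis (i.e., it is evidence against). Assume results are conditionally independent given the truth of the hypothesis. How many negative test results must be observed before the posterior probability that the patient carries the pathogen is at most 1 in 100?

Prior odds: 0.635 ÷ 0.365 = 127/73.
Likelihood ratio per negative test result = 0.15.
Target odds: 0.01 ÷ 0.99 = 1/99.
Require 0.15ⁿ ≤ 1/99 ÷ (127/73) = 73/12573.
0.15² = 0.0225 is still above 73/12573 but 0.15³ = 0.003375 is at or below it, so n = 3.

3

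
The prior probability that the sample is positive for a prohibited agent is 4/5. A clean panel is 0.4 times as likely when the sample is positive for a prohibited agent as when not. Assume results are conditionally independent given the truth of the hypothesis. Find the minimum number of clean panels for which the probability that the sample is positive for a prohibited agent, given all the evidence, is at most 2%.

Prior odds = 0.8/0.2 = 4.
Likelihood ratio per clean panel = 0.4.
Target odds: 0.02 ÷ 0.98 = 1/49.
Need 4 × 0.4ⁿ ≤ 1/49, i.e. 0.4ⁿ ≤ 1/196.
0.4⁵ = 0.01024 is still above 1/196 but 0.4⁶ = 64/15625 is at or below it, so n = 6.

6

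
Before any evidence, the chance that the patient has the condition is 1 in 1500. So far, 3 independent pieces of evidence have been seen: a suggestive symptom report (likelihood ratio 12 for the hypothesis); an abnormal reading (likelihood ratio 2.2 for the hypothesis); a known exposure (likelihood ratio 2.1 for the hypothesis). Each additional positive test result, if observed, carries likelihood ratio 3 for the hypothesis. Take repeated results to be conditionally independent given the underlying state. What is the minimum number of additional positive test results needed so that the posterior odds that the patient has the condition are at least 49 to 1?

Prior odds = (1/1500)/(1499/1500) = 1/1499.
Combined Bayes factor of the evidence already in hand = 12 × 2.2 × 2.1 = 55.44.
Odds after that evidence = (1/1499) × 55.44 = 1386/37475.
Target odds = 49.
Need 3ⁿ ≥ 49 ÷ (1386/37475) = 262325/198.
3⁶ = 729 falls short of 262325/198 but 3⁷ = 2187 reaches it, so n = 7.

7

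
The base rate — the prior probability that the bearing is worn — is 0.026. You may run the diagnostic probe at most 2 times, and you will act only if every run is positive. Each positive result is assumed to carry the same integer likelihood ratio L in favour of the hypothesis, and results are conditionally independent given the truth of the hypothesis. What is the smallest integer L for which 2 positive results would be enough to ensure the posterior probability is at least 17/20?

Prior odds = 0.026/0.974 = 13/487.
Target odds = 0.85/0.15 = 17/3.
Need L² ≥ 17/3 ÷ (13/487) = 8279/39.
14² = 196 < 8279/39 ≤ 225 = 15², so L = 15.

15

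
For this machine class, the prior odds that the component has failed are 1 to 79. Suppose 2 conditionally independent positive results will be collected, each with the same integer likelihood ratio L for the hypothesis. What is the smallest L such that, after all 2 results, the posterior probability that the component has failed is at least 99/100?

Prior odds = 1/79.
Target odds = 0.99/0.01 = 99.
Need L² ≥ 99 ÷ (1/79) = 7821.
88² = 7744 < 7821 ≤ 7921 = 89², so L = 89.

89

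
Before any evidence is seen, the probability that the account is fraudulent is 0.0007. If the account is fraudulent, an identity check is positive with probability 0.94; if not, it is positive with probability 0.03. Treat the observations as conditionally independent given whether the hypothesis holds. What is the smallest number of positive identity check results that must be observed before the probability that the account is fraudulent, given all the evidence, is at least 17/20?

3

Prior odds: 0.0007 ÷ 0.9993 = 7/9993.
Likelihood ratio of a positive = 0.94/0.03 = 94/3.
Target posterior odds = 0.85/0.15 = 17/3.
Require (94/3)ⁿ ≥ 17/3 ÷ (7/9993) = 56627/7.
(94/3)² = 8836/9 falls short of 56627/7 but (94/3)³ = 830584/27 reaches it, so n = 3.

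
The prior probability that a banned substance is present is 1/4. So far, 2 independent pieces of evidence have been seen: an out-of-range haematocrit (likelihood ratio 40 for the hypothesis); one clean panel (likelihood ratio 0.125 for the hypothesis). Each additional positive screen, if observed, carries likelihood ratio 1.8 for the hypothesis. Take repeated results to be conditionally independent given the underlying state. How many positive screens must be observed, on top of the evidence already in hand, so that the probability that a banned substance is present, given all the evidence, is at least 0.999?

11

Prior odds = 0.25/0.75 = 1/3.
Combined Bayes factor of the evidence already in hand = 40 × 0.125 = 5.
Odds after that evidence = (1/3) × 5 = 5/3.
Target odds = 0.999/0.001 = 999.
Need 1.8ⁿ ≥ 999 ÷ (5/3) = 599.4.
1.8¹⁰ ≈357.047 falls short of 599.4 but 1.8¹¹ ≈642.684 reaches it, so n = 11.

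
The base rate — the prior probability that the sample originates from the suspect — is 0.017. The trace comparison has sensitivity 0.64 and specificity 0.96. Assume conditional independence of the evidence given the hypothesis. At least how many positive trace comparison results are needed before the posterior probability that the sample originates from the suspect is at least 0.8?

2

Prior odds = 0.017/0.983 = 17/983.
False-positive rate = 1 − 0.96 = 0.04; likelihood ratio of a positive = 0.64/0.04 = 16.
Target odds: 0.8 ÷ 0.2 = 4.
Need (17/983) × 16ⁿ ≥ 4, i.e. 16ⁿ ≥ 3932/17.
16¹ = 16 falls short of 3932/17 but 16² = 256 reaches it, so n = 2.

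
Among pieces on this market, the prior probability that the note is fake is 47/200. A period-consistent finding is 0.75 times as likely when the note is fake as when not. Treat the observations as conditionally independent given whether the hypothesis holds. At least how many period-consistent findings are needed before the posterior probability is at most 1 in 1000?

20

Prior odds: 0.235 ÷ 0.765 = 47/153.
Likelihood ratio per period-consistent finding = 0.75.
Target posterior odds = 0.001/0.999 = 1/999.
Need (47/153) × 0.75ⁿ ≤ 1/999, i.e. 0.75ⁿ ≤ 17/5217.
0.75¹⁹ ≈0.00422828 is still above 17/5217 but 0.75²⁰ ≈0.00317121 is at or below it, so n = 20.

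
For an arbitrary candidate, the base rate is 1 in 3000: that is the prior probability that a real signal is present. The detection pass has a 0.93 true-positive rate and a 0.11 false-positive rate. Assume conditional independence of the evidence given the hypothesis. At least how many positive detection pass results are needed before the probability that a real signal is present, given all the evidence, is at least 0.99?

Prior odds: (1/3000) ÷ (2999/3000) = 1/2999.
Likelihood ratio of a positive result = 0.93/0.11 = 93/11.
Target posterior odds = 0.99/0.01 = 99.
Require (93/11)ⁿ ≥ 99 ÷ (1/2999) = 296901.
(93/11)⁵ ≈43196.8 falls short of 296901 but (93/11)⁶ ≈365209 reaches it, so n = 6.

6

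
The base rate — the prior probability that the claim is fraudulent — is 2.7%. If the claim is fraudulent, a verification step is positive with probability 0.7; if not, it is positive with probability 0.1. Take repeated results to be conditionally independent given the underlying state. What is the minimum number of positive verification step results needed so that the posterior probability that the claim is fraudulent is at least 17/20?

Prior odds: 0.027 ÷ 0.973 = 27/973.
Likelihood ratio of a positive = 0.7/0.1 = 7.
Target posterior odds = 0.85/0.15 = 17/3.
Require 7ⁿ ≥ 17/3 ÷ (27/973) = 16541/81.
7² = 49 falls short of 16541/81 but 7³ = 343 reaches it, so n = 3.

3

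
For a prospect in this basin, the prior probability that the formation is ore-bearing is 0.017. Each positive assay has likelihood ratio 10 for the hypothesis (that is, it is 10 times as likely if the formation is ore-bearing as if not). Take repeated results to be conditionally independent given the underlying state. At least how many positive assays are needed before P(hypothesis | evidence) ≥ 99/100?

4

Prior odds: 0.017 ÷ 0.983 = 17/983.
Likelihood ratio per positive assay = 10.
Target posterior odds = 0.99/0.01 = 99.
Need (17/983) × 10ⁿ ≥ 99, i.e. 10ⁿ ≥ 97317/17.
10³ = 1000 falls short of 97317/17 but 10⁴ = 10000 reaches it, so n = 4.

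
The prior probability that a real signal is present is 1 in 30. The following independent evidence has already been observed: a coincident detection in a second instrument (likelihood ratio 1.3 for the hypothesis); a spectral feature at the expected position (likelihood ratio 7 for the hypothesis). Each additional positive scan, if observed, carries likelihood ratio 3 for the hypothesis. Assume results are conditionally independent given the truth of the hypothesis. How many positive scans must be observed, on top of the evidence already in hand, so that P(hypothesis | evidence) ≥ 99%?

Prior odds = (1/30)/(29/30) = 1/29.
Combined Bayes factor of the evidence already in hand = 1.3 × 7 = 9.1.
Odds after that evidence = (1/29) × 9.1 = 91/290.
Target odds = 0.99/0.01 = 99.
Need 3ⁿ ≥ 99 ÷ (91/290) = 28710/91.
3⁵ = 243 falls short of 28710/91 but 3⁶ = 729 reaches it, so n = 6.

6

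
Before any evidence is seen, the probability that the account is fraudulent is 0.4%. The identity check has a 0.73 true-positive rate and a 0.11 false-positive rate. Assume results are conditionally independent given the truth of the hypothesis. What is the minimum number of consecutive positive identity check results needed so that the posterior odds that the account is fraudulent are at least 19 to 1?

5

Prior odds: 0.004 ÷ 0.996 = 1/249.
Likelihood ratio of a positive result = 0.73/0.11 = 73/11.
Target odds = 19.
Need (1/249) × (73/11)ⁿ ≥ 19, i.e. (73/11)ⁿ ≥ 4731.
(73/11)⁴ = 28398241/14641 falls short of 4731 but (73/11)⁵ ≈12872.1 reaches it, so n = 5.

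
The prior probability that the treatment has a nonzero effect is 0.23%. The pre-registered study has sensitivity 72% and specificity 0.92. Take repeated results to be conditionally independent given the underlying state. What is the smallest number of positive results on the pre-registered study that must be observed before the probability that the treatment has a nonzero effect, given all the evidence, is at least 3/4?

Prior odds = 0.0023/0.9977 = 23/9977.
False-positive rate = 1 − 0.92 = 0.08; likelihood ratio of a positive = 0.72/0.08 = 9.
Target posterior odds = 0.75/0.25 = 3.
Need (23/9977) × 9ⁿ ≥ 3, i.e. 9ⁿ ≥ 29931/23.
9³ = 729 falls short of 29931/23 but 9⁴ = 6561 reaches it, so n = 4.

4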